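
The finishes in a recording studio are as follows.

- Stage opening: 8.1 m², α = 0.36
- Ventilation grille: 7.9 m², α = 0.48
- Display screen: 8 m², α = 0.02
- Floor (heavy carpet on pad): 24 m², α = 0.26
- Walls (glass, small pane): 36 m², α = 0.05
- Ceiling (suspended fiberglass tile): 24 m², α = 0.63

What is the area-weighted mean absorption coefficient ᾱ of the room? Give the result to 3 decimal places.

S = Σ Sᵢ = 8.1 + 7.9 + 8 + 24 + 36 + 24 = 108.0 m².
A = 8.1·0.36 + 7.9·0.48 + 8·0.02 + 24·0.26 + 36·0.05 + 24·0.63 = 30.028 sabins.
ᾱ = 30.028 / 108.0 = 0.278.

0.278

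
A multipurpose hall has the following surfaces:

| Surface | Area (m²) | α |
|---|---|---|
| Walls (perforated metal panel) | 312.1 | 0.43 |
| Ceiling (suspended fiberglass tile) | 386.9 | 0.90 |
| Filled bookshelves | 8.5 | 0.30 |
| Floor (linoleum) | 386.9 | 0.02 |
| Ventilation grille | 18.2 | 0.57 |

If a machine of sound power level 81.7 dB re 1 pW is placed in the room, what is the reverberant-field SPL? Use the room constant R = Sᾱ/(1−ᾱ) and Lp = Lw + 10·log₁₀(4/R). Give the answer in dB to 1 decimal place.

A = 503.075 sabins; S = 1112.6 m².
ᾱ = 0.4522, so room constant R = A/(1−ᾱ) = 918.355 m².
Lp = Lw + 10 log₁₀(4/R) = 81.7 -23.61 = 58.1 dB.

58.1 dB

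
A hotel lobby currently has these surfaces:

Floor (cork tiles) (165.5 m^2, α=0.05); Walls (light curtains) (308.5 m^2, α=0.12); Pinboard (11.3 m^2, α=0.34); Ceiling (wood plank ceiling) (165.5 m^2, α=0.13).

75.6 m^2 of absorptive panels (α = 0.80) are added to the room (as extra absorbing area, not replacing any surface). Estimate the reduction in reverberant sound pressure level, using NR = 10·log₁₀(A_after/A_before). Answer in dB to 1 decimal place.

2.7 dB

A_before = Σ Sᵢαᵢ = 165.5·0.05 + 308.5·0.12 + 11.3·0.34 + 165.5·0.13 = 70.652 sabins.
Added absorption = 75.6 × 0.80 = 60.480 sabins.
A_after = 70.652 + 60.480 = 131.132 sabins.
NR = 10·log₁₀(131.132/70.652) = 2.7 dB.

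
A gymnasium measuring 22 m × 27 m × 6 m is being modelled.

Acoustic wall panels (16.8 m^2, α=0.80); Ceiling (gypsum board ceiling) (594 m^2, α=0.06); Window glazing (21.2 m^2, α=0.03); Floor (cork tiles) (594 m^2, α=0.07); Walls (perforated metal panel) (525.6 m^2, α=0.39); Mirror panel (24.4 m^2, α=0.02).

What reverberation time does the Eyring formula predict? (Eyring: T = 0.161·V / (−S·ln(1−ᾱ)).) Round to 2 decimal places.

1.77 s

Total surface area S = 16.8 + 594 + 21.2 + 594 + 525.6 + 24.4 = 1776.0 m^2.
Absorption A = 16.8×0.80 + 594×0.06 + 21.2×0.03 + 594×0.07 + 525.6×0.39 + 24.4×0.02 = 296.768 sabins.
Mean coefficient ᾱ = A/S = 0.1671.
Eyring denominator: −S ln(1−ᾱ) = 324.727.
V = 22 × 27 × 6 = 3564 m³.
RT60 = 0.161 × 3564 / 324.727 = 1.77 s.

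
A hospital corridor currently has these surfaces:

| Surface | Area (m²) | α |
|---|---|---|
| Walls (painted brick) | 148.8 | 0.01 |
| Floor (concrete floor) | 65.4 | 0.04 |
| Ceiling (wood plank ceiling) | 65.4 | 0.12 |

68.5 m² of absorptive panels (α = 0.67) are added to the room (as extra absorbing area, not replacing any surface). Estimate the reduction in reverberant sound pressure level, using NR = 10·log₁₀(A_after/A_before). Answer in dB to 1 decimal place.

6.8 dB

Summing Sᵢαᵢ: 1.488 + 2.616 + 7.848 → A_before = 11.952 sabins.
Treatment contributes 68.5·0.67 = 45.895 sabins.
A_after = 11.952 + 45.895 = 57.847 sabins.
NR = 10·log₁₀(57.847/11.952) = 6.8 dB.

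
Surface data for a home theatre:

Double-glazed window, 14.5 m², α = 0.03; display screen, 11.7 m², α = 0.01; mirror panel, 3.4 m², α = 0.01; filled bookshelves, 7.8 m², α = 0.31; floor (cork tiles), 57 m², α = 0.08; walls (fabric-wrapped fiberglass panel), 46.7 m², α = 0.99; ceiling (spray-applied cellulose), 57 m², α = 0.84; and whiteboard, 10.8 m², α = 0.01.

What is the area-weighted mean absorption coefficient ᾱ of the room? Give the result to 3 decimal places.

Total surface area S = 208.9 m².
A = 14.5×0.03 + 11.7×0.01 + 3.4×0.01 + 7.8×0.31 + 57×0.08 + 46.7×0.99 + 57×0.84 + 10.8×0.01 = 101.785 sabins.
ᾱ = 101.785 / 208.9 = 0.487.

0.487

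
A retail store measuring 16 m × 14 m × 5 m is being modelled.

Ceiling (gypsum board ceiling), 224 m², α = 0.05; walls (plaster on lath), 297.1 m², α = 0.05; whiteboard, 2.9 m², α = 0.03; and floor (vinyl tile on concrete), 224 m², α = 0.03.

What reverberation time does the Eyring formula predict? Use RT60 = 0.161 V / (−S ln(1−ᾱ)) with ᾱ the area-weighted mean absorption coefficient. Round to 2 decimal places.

5.37 sec

Total surface area S = 224 + 297.1 + 2.9 + 224 = 748.0 m².
Absorption A = 224×0.05 + 297.1×0.05 + 2.9×0.03 + 224×0.03 = 32.862 sabins.
Mean coefficient ᾱ = A/S = 0.0439.
−S·ln(1−ᾱ) = −748.0 × ln(1 − 0.0439) = 33.580.
V = 16 × 14 × 5 = 1120 m³.
RT60 = 0.161 × 1120 / 33.580 = 5.37 s.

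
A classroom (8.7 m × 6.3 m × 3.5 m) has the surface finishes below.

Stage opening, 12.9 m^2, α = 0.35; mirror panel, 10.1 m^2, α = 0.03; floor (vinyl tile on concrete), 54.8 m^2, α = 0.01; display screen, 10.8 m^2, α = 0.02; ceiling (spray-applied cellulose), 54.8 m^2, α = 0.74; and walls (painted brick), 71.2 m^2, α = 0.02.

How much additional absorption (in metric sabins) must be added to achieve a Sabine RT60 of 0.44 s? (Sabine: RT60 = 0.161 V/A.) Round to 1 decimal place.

22.6 sabins

Equivalent absorption area: A₁ = 12.9*0.35 + 10.1*0.03 + 54.8*0.01 + 10.8*0.02 + 54.8*0.74 + 71.2*0.02 = 47.558 m^2.
For T = 0.44 s, need A₂ = 0.161·V/T = 0.161·191.835/0.44 = 70.194 sabins.
ΔA = A₂ − A₁ = 70.194 − 47.558 = 22.6 sabins.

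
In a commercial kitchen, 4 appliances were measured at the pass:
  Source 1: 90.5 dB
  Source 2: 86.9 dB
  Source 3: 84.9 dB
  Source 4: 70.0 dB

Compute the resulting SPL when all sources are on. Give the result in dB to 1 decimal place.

Σ 10^(Lᵢ/10) = 1.931e+09.
Combined level = 10 log₁₀(1.931e+09) = 92.9 dB.

92.9 dB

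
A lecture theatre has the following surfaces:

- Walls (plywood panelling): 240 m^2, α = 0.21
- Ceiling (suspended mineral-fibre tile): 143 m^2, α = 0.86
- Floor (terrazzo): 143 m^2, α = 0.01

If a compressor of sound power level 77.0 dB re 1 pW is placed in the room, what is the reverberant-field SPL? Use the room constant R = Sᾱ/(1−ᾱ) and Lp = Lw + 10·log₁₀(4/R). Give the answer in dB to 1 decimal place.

A = 174.810 sabins; S = 526.0 m^2.
ᾱ = 174.810/526.0 = 0.3323; R = Sᾱ/(1−ᾱ) = 174.810/(1−0.3323) = 261.809 m^2.
Lp = 77.0 + 10·log₁₀(4/261.809) = 77.0 + (-18.16) = 58.8 dB.

58.8 dB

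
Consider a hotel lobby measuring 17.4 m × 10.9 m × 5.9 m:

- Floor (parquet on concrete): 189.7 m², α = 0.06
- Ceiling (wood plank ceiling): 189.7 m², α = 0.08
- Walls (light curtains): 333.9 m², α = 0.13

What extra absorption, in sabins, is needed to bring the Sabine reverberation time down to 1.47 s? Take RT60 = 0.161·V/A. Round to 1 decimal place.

Equivalent absorption area: A₁ = 189.7*0.06 + 189.7*0.08 + 333.9*0.13 = 69.965 m².
V = 1118.994 m³. Required absorption A₂ = 0.161 × 1118.994 / 1.47 = 122.556 sabins.
Additional absorption ΔA = 122.556 − 69.965 = 52.6 sabins.

52.6 sabins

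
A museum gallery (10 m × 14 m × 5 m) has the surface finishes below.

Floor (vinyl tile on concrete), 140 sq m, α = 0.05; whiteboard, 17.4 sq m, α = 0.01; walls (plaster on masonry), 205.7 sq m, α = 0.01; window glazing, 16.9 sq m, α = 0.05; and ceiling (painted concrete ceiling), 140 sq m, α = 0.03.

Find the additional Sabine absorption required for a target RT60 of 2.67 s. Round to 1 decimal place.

27.9 sabins

Summing Sᵢαᵢ: 7.000 + 0.174 + 2.057 + 0.845 + 4.200 → A₁ = 14.276 sabins.
For T = 2.67 s, need A₂ = 0.161·V/T = 0.161·700/2.67 = 42.210 sabins.
Additional absorption ΔA = 42.210 − 14.276 = 27.9 sabins.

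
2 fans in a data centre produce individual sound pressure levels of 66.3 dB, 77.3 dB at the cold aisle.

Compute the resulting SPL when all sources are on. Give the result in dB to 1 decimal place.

Σ 10^(Lᵢ/10) = 5.797e+07.
L_total = 10·log₁₀(5.797e+07) = 77.6 dB.

77.6 dB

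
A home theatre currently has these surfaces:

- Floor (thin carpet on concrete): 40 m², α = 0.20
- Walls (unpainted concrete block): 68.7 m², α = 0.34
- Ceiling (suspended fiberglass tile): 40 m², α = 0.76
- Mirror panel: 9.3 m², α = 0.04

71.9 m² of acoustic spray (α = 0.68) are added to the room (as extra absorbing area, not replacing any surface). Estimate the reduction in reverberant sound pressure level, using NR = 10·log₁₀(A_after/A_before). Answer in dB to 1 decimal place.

2.5 dB

Summing Sᵢαᵢ: 8.000 + 23.358 + 30.400 + 0.372 → A_before = 62.130 sabins.
Treatment contributes 71.9·0.68 = 48.892 sabins.
New total A_after = 111.022 sabins.
Reduction = 10 log₁₀(A_after/A_before) = 10 log₁₀(1.7869) = 2.5 dB.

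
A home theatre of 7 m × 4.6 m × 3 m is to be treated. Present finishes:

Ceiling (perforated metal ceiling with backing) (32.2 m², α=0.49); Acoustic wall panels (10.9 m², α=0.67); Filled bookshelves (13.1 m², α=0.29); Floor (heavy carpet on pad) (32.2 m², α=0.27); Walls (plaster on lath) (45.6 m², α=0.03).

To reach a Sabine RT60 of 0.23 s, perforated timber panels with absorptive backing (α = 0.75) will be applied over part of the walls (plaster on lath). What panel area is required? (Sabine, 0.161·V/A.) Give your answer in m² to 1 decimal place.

Summing Sᵢαᵢ: 15.778 + 7.303 + 3.799 + 8.694 + 1.368 → A₁ = 36.942 sabins.
V = 96.6 m³. Target absorption A₂ = 0.161 × 96.6 / 0.23 = 67.620 sabins.
Absorption to add: 67.620 − 36.942 = 30.678 sabins.
Net gain per m²: Δα = 0.75 − 0.03 = 0.72.
Panel area = 30.678 / 0.72 = 42.6 m².

42.6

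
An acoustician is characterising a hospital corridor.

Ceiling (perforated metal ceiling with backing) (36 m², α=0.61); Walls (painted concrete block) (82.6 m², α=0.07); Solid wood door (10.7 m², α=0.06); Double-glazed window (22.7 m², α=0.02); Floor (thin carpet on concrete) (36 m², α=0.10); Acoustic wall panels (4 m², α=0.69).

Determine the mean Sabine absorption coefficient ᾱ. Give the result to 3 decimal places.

Total surface area S = 192.0 m².
Weighted sum Σ Sα = 35.198.
ᾱ = A/S = 0.183.

0.183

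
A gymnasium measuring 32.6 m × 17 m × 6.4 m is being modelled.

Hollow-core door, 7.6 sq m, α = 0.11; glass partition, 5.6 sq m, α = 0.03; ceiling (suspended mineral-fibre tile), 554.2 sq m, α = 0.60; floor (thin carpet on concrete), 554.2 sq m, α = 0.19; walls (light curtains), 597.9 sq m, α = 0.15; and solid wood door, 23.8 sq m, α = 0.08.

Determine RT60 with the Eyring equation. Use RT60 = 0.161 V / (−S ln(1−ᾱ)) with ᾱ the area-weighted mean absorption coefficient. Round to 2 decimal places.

S = Σ Sᵢ = 1743.3 sq m.
Σ(Sᵢαᵢ) = 7.6·0.11 + 5.6·0.03 + 554.2·0.60 + 554.2·0.19 + 597.9·0.15 + 23.8·0.08 = 530.411.
Mean coefficient ᾱ = A/S = 0.3043.
Eyring denominator: −S ln(1−ᾱ) = 632.533.
V = 32.6 × 17 × 6.4 = 3546.88 m³.
T = 0.161·V/[−S·ln(1−ᾱ)] = 0.161·3546.88/632.533 = 0.90 s.

0.90 seconds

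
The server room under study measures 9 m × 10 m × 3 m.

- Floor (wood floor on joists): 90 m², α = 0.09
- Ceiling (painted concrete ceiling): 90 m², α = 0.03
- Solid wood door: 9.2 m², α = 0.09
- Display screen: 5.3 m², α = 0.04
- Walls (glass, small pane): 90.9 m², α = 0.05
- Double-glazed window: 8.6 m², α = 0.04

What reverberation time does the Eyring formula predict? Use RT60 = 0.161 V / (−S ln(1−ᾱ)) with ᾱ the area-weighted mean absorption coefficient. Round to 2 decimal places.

S = Σ Sᵢ = 294.0 m².
Absorption A = 90·0.09 + 90·0.03 + 9.2·0.09 + 5.3·0.04 + 90.9·0.05 + 8.6·0.04 = 16.729 sabins.
Mean coefficient ᾱ = A/S = 0.0569.
−S·ln(1−ᾱ) = −294.0 × ln(1 − 0.0569) = 17.223.
V = 9 × 10 × 3 = 270 m³.
T = 0.161·V/[−S·ln(1−ᾱ)] = 0.161·270/17.223 = 2.52 s.

2.52 s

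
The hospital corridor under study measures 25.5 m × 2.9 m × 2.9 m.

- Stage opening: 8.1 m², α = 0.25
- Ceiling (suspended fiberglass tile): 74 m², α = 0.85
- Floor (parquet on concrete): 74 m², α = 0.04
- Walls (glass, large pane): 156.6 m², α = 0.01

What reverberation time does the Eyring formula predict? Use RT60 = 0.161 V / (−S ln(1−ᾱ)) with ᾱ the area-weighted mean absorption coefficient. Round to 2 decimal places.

Total surface area S = 8.1 + 74 + 74 + 156.6 = 312.7 m².
Σ(Sᵢαᵢ) = 8.1×0.25 + 74×0.85 + 74×0.04 + 156.6×0.01 = 69.451.
ᾱ = 69.451 / 312.7 = 0.2221.
Eyring denominator: −S ln(1−ᾱ) = 78.537.
V = 25.5 × 2.9 × 2.9 = 214.455 m³.
T = 0.161·V/[−S·ln(1−ᾱ)] = 0.161·214.455/78.537 = 0.44 s.

0.44 seconds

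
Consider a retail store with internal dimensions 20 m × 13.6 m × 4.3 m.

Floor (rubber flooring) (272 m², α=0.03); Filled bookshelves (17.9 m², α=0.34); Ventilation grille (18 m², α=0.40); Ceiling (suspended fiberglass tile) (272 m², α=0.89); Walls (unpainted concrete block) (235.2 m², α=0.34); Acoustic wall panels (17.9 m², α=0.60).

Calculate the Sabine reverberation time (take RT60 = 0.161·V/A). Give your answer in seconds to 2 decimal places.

A = Σ Sᵢαᵢ = 272×0.03 + 17.9×0.34 + 18×0.40 + 272×0.89 + 235.2×0.34 + 17.9×0.60 = 354.234 sabins.
Room volume: 1169.6 m³.
RT60 = 0.161 · V / A = 0.161 × 1169.6 / 354.234 = 0.53 s.

0.53 s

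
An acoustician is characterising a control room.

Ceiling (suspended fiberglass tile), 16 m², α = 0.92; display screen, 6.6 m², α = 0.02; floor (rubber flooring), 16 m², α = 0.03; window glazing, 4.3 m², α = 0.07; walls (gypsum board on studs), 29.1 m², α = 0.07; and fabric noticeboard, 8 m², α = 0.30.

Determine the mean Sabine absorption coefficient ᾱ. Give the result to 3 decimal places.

0.251

Total surface area S = 80.0 m².
Weighted sum Σ Sα = 20.070.
ᾱ = 20.070 / 80.0 = 0.251.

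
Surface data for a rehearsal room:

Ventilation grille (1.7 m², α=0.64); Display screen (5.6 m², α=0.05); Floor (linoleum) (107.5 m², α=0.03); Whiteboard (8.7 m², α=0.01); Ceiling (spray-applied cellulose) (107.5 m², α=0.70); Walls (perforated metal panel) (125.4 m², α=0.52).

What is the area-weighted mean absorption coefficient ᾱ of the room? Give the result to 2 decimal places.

0.41

Total surface area S = 356.4 m².
Σ(Sᵢαᵢ) = 1.7·0.64 + 5.6·0.05 + 107.5·0.03 + 8.7·0.01 + 107.5·0.70 + 125.4·0.52 = 145.138.
ᾱ = A/S = 0.41.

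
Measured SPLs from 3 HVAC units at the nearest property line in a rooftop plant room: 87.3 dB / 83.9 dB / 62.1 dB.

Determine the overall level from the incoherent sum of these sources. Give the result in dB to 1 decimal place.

88.9 dB

Converting to relative power and adding: 10^(87.3/10) + 10^(83.9/10) + 10^(62.1/10) = 7.841e+08.
Combined level = 10 log₁₀(7.841e+08) = 88.9 dB.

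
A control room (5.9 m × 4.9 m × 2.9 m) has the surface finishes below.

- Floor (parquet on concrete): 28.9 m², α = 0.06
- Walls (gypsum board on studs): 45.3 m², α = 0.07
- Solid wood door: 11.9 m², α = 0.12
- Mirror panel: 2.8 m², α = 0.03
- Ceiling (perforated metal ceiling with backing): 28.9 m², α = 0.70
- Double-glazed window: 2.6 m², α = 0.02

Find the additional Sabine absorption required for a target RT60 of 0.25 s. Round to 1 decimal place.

Total absorption A₁ = 28.9×0.06 + 45.3×0.07 + 11.9×0.12 + 2.8×0.03 + 28.9×0.70 + 2.6×0.02
  = 1.734 + 3.171 + 1.428 + 0.084 + 20.230 + 0.052 = 26.699 m² sabins.
V = 83.839 m³. Required absorption A₂ = 0.161 × 83.839 / 0.25 = 53.992 sabins.
ΔA = A₂ − A₁ = 53.992 − 26.699 = 27.3 sabins.

27.3 sabins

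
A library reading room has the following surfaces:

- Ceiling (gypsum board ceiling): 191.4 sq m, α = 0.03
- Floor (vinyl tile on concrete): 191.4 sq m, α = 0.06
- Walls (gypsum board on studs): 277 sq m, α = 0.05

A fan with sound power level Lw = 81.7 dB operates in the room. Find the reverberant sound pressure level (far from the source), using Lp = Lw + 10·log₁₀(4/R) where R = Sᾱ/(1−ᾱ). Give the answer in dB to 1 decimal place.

Σ(Sᵢαᵢ) = 191.4×0.03 + 191.4×0.06 + 277×0.05 = 31.076; total area S = 659.8 sq m.
ᾱ = 0.0471, so room constant R = A/(1−ᾱ) = 32.612 sq m.
Lp = Lw + 10 log₁₀(4/R) = 81.7 -9.11 = 72.6 dB.

72.6 dB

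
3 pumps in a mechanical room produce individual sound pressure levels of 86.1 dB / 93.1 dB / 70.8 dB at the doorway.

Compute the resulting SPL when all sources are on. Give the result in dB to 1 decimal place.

Σ 10^(Lᵢ/10) = 2.461e+09.
L_total = 10·log₁₀(2.461e+09) = 93.9 dB.

93.9 dB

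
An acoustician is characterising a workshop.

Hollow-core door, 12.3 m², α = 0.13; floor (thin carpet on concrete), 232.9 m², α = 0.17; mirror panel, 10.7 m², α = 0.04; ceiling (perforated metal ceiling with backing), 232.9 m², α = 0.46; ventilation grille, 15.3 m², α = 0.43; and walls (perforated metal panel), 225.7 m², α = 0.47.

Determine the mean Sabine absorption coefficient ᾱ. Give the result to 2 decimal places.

Total surface area S = 729.8 m².
A = 12.3·0.13 + 232.9·0.17 + 10.7·0.04 + 232.9·0.46 + 15.3·0.43 + 225.7·0.47 = 261.412 sabins.
ᾱ = 261.412 / 729.8 = 0.36.

0.36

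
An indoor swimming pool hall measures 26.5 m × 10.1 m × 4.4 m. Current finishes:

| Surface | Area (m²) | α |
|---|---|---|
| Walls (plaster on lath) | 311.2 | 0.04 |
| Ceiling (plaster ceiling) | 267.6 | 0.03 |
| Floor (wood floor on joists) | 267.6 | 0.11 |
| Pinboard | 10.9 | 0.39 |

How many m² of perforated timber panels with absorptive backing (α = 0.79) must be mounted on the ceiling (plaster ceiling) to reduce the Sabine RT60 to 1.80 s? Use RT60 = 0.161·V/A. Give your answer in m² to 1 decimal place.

67.3

Equivalent absorption area: A₁ = 311.2·0.04 + 267.6·0.03 + 267.6·0.11 + 10.9·0.39 = 54.163 m².
Required A₂ = 0.161·1177.66/1.80 = 105.335 sabins.
ΔA needed = 105.335 − 54.163 = 51.172 sabins.
Net gain per m²: Δα = 0.79 − 0.03 = 0.76.
Area = ΔA/Δα = 51.172/0.76 = 67.3 m².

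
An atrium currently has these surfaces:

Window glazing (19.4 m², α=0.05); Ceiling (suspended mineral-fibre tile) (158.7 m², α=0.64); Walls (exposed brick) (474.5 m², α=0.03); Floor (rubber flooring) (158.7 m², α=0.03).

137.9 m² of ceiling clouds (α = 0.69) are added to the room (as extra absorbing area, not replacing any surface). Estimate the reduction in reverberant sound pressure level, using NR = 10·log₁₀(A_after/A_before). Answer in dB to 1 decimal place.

2.5 dB

Summing Sᵢαᵢ: 0.970 + 101.568 + 14.235 + 4.761 → A_before = 121.534 sabins.
Added absorption = 137.9 × 0.69 = 95.151 sabins.
A_after = 121.534 + 95.151 = 216.685 sabins.
Reduction = 10 log₁₀(A_after/A_before) = 10 log₁₀(1.7829) = 2.5 dB.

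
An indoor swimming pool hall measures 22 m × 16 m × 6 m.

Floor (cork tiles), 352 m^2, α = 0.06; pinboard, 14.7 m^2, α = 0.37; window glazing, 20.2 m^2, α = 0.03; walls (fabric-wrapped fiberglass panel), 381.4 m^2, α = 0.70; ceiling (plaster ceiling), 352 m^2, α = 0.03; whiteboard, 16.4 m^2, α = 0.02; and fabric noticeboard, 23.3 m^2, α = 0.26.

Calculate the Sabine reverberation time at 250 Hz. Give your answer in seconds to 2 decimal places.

1.09 s

A = Σ Sᵢαᵢ = 352·0.06 + 14.7·0.37 + 20.2·0.03 + 381.4·0.70 + 352·0.03 + 16.4·0.02 + 23.3·0.26 = 311.091 sabins.
V = 22·16·6 = 2112 m³.
T = 0.161 V/A = 0.161·2112/311.091 = 1.09 s.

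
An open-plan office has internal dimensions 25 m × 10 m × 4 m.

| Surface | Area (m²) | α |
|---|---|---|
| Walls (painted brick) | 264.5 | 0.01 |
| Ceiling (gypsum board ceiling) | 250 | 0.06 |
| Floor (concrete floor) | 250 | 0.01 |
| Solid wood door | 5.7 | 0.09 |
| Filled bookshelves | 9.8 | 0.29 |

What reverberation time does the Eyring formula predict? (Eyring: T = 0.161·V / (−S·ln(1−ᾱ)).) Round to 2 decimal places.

Total surface area S = 264.5 + 250 + 250 + 5.7 + 9.8 = 780.0 m².
Σ(Sᵢαᵢ) = 264.5×0.01 + 250×0.06 + 250×0.01 + 5.7×0.09 + 9.8×0.29 = 23.500.
ᾱ = 23.500 / 780.0 = 0.0301.
−S·ln(1−ᾱ) = −780.0 × ln(1 − 0.0301) = 23.839.
V = 25 × 10 × 4 = 1000 m³.
T = 0.161·V/[−S·ln(1−ᾱ)] = 0.161·1000/23.839 = 6.75 s.

6.75 sec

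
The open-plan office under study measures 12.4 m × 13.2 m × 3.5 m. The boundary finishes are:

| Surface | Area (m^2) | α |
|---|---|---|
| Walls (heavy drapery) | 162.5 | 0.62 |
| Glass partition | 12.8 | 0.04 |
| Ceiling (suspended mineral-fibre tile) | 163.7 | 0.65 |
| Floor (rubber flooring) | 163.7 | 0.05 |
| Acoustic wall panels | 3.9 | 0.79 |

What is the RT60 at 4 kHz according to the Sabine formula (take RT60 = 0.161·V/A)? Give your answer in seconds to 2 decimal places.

0.42 seconds

Total absorption A = 162.5·0.62 + 12.8·0.04 + 163.7·0.65 + 163.7·0.05 + 3.9·0.79
  = 100.750 + 0.512 + 106.405 + 8.185 + 3.081 = 218.933 m^2 sabins.
V = 12.4·13.2·3.5 = 572.88 m³.
Sabine: RT60 = 0.161 × 572.88 / 218.933 = 0.42 s.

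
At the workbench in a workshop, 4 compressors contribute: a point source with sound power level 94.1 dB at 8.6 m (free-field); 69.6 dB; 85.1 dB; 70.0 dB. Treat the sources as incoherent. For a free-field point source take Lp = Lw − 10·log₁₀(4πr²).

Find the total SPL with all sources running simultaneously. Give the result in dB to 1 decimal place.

85.4 dB

Source at 8.6 m: Lp = 94.1 − 10·log₁₀(4π·8.6²) = 94.1 − 10·log₁₀(929.409) = 64.4 dB.
Sum in the linear (power) domain: Σ 10^(Lᵢ/10) = 10^(64.4/10) + 10^(69.6/10) + 10^(85.1/10) + 10^(70.0/10) = 3.455e+08.
Combined level = 10 log₁₀(3.455e+08) = 85.4 dB.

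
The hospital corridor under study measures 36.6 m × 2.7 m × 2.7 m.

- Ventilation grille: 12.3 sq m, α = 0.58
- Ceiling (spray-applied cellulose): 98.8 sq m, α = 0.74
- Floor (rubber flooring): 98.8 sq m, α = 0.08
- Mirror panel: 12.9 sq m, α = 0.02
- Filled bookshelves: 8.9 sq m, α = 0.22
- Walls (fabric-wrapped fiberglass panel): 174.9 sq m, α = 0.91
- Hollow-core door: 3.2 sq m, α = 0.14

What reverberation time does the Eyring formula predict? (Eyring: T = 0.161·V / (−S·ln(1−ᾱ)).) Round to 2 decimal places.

Total surface area S = 12.3 + 98.8 + 98.8 + 12.9 + 8.9 + 174.9 + 3.2 = 409.8 sq m.
Absorption A = 12.3×0.58 + 98.8×0.74 + 98.8×0.08 + 12.9×0.02 + 8.9×0.22 + 174.9×0.91 + 3.2×0.14 = 249.973 sabins.
Mean coefficient ᾱ = A/S = 0.6100.
−S·ln(1−ᾱ) = −409.8 × ln(1 − 0.6100) = 385.871.
V = 36.6 × 2.7 × 2.7 = 266.814 m³.
RT60 = 0.161 × 266.814 / 385.871 = 0.11 s.

0.11 seconds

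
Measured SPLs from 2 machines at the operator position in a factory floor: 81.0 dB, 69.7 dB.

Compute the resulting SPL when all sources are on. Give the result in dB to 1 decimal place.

Converting to relative power and adding: 10^(81.0/10) + 10^(69.7/10) = 1.352e+08.
L_total = 10·log₁₀(1.352e+08) = 81.3 dB.

81.3 dB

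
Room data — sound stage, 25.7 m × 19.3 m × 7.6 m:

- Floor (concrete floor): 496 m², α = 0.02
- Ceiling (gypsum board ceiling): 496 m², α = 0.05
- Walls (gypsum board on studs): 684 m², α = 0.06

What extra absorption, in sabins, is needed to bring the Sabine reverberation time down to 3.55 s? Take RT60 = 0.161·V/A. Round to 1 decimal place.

Total absorption A₁ = 496·0.02 + 496·0.05 + 684·0.06
  = 9.920 + 24.800 + 41.040 = 75.760 m² sabins.
Target A₂ = 0.161·3769.676/3.55 = 170.963 sabins (V = 3769.676 m³).
ΔA = A₂ − A₁ = 170.963 − 75.760 = 95.2 sabins.

95.2 sabins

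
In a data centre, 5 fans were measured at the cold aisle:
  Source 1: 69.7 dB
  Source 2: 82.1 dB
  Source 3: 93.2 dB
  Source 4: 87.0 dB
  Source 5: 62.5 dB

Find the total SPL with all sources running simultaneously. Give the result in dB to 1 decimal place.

94.4 dB

Converting to relative power and adding: 10^(69.7/10) + 10^(82.1/10) + 10^(93.2/10) + 10^(87.0/10) + 10^(62.5/10) = 2.764e+09.
L_total = 10·log₁₀(2.764e+09) = 94.4 dB.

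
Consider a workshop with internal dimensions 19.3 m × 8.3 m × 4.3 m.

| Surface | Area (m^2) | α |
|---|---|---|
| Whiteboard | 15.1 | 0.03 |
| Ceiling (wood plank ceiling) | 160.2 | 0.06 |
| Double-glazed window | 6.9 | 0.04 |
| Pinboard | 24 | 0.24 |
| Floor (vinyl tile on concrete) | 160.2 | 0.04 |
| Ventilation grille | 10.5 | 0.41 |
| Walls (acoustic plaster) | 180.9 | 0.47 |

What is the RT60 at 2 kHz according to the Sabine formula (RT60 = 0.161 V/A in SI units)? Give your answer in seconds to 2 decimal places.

A = Σ Sᵢαᵢ = 15.1·0.03 + 160.2·0.06 + 6.9·0.04 + 24·0.24 + 160.2·0.04 + 10.5·0.41 + 180.9·0.47 = 111.837 sabins.
Room volume: 688.817 m³.
RT60 = 0.161 · V / A = 0.161 × 688.817 / 111.837 = 0.99 s.

0.99 seconds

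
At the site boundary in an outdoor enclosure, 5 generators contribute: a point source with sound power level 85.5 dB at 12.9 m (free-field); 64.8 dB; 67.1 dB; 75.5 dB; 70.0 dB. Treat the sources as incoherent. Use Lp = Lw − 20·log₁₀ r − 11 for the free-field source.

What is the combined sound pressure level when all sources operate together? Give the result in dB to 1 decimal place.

77.3 dB

Source at 12.9 m: Lp = 85.5 − 20·log₁₀(12.9) − 11 = 52.3 dB.
Sum in the linear (power) domain: Σ 10^(Lᵢ/10) = 10^(52.3/10) + 10^(64.8/10) + 10^(67.1/10) + 10^(75.5/10) + 10^(70.0/10) = 5.38e+07.
Combined level = 10 log₁₀(5.38e+07) = 77.3 dB.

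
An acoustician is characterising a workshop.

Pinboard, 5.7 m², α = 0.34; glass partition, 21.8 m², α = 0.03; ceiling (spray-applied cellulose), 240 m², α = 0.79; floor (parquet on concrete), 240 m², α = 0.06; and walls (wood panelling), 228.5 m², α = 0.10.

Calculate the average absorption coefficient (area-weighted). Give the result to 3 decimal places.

0.312

Total surface area S = 736.0 m².
Σ(Sᵢαᵢ) = 5.7*0.34 + 21.8*0.03 + 240*0.79 + 240*0.06 + 228.5*0.10 = 229.442.
ᾱ = 229.442 / 736.0 = 0.312.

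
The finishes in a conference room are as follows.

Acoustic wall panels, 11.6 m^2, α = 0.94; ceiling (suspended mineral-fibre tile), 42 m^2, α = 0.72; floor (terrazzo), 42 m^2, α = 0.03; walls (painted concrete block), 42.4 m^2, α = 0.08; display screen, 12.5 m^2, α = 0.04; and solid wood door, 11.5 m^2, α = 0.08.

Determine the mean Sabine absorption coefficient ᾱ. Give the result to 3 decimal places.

Total surface area S = 162.0 m^2.
Σ(Sᵢαᵢ) = 11.6*0.94 + 42*0.72 + 42*0.03 + 42.4*0.08 + 12.5*0.04 + 11.5*0.08 = 47.216.
ᾱ = A/S = 0.291.

0.291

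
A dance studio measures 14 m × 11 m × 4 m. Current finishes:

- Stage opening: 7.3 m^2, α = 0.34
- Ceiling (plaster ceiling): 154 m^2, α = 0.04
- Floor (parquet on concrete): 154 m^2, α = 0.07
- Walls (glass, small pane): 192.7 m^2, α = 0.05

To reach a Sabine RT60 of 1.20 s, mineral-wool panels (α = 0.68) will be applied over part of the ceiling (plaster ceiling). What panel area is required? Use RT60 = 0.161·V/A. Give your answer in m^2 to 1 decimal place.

83.7

Summing Sᵢαᵢ: 2.482 + 6.160 + 10.780 + 9.635 → A₁ = 29.057 sabins.
Required A₂ = 0.161·616/1.20 = 82.647 sabins.
Absorption to add: 82.647 − 29.057 = 53.590 sabins.
Net gain per m^2: Δα = 0.68 − 0.04 = 0.64.
Area = ΔA/Δα = 53.590/0.64 = 83.7 m^2.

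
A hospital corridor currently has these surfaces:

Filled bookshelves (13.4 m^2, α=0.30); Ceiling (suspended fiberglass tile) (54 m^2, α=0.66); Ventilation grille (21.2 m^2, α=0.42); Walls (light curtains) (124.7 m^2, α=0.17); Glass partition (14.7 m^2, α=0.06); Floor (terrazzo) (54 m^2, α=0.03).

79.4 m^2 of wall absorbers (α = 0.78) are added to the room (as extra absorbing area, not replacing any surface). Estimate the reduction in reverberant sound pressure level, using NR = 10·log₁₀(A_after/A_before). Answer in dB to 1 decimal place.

2.7 dB

A_before = Σ Sᵢαᵢ = 13.4×0.30 + 54×0.66 + 21.2×0.42 + 124.7×0.17 + 14.7×0.06 + 54×0.03 = 72.265 sabins.
Treatment contributes 79.4·0.78 = 61.932 sabins.
A_after = 72.265 + 61.932 = 134.197 sabins.
NR = 10·log₁₀(134.197/72.265) = 2.7 dB.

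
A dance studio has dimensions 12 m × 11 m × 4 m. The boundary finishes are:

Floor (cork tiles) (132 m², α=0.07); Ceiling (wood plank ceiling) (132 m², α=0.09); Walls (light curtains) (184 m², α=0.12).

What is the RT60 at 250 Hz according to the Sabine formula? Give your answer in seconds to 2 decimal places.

1.97 seconds

A = Σ Sᵢαᵢ = 132*0.07 + 132*0.09 + 184*0.12 = 43.200 sabins.
Room volume: 528 m³.
Sabine: RT60 = 0.161 × 528 / 43.200 = 1.97 s.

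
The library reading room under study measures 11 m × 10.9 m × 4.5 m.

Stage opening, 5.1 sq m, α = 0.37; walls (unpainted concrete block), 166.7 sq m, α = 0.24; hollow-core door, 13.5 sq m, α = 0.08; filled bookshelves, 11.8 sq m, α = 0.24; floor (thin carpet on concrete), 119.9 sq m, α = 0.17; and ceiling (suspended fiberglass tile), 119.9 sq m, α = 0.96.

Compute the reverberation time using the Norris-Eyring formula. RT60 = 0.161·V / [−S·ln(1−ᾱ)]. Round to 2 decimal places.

0.37 seconds

Total surface area S = 5.1 + 166.7 + 13.5 + 11.8 + 119.9 + 119.9 = 436.9 sq m.
Absorption A = 5.1·0.37 + 166.7·0.24 + 13.5·0.08 + 11.8·0.24 + 119.9·0.17 + 119.9·0.96 = 181.294 sabins.
ᾱ = 181.294 / 436.9 = 0.4150.
Eyring denominator: −S ln(1−ᾱ) = 234.241.
V = 11 × 10.9 × 4.5 = 539.55 m³.
T = 0.161·V/[−S·ln(1−ᾱ)] = 0.161·539.55/234.241 = 0.37 s.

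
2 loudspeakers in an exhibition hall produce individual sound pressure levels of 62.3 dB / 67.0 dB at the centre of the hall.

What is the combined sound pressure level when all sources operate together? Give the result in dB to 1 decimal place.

68.3 dB

Σ 10^(Lᵢ/10) = 6.71e+06.
Back to dB: 10·log₁₀ Σ = 68.3 dB.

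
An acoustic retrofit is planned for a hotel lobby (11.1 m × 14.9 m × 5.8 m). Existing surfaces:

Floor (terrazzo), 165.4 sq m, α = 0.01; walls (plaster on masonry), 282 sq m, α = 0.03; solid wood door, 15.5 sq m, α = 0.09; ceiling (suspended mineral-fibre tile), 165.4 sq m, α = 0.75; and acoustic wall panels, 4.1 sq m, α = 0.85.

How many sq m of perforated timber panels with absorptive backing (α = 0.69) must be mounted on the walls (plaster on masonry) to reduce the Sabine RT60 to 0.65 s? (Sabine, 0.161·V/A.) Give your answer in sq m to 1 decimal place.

Summing Sᵢαᵢ: 1.654 + 8.460 + 1.395 + 124.050 + 3.485 → A₁ = 139.044 sabins.
V = 959.262 m³. Target absorption A₂ = 0.161 × 959.262 / 0.65 = 237.602 sabins.
ΔA needed = 237.602 − 139.044 = 98.558 sabins.
Net gain per sq m: Δα = 0.69 − 0.03 = 0.66.
Panel area = 98.558 / 0.66 = 149.3 sq m.

149.3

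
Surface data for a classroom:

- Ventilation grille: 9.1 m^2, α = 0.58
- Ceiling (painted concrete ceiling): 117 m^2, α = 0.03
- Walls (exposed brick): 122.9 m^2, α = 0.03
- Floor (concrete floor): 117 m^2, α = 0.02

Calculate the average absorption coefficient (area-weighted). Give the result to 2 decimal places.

0.04

Total surface area S = 366.0 m^2.
Σ(Sᵢαᵢ) = 9.1·0.58 + 117·0.03 + 122.9·0.03 + 117·0.02 = 14.815.
ᾱ = A/S = 0.04.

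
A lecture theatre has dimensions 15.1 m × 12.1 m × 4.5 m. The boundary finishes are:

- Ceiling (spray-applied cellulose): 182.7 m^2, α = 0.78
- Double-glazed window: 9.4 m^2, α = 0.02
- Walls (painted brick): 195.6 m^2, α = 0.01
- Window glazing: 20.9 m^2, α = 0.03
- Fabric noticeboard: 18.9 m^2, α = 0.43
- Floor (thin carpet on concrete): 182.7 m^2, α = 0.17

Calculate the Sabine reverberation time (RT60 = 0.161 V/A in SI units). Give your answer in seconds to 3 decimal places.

0.718 s

A = Σ Sᵢαᵢ = 182.7*0.78 + 9.4*0.02 + 195.6*0.01 + 20.9*0.03 + 18.9*0.43 + 182.7*0.17 = 184.463 sabins.
Room volume: 822.195 m³.
RT60 = 0.161 · V / A = 0.161 × 822.195 / 184.463 = 0.718 s.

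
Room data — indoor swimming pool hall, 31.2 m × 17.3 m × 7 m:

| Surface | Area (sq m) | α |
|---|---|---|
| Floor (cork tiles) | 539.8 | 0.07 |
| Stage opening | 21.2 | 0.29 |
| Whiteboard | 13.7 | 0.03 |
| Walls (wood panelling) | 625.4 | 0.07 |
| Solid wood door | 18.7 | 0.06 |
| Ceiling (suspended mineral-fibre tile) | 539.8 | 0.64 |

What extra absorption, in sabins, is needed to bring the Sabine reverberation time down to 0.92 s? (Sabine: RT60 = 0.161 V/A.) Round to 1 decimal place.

226.5 sabins

Equivalent absorption area: A₁ = 539.8×0.07 + 21.2×0.29 + 13.7×0.03 + 625.4×0.07 + 18.7×0.06 + 539.8×0.64 = 434.717 sq m.
V = 3778.32 m³. Required absorption A₂ = 0.161 × 3778.32 / 0.92 = 661.206 sabins.
Additional absorption ΔA = 661.206 − 434.717 = 226.5 sabins.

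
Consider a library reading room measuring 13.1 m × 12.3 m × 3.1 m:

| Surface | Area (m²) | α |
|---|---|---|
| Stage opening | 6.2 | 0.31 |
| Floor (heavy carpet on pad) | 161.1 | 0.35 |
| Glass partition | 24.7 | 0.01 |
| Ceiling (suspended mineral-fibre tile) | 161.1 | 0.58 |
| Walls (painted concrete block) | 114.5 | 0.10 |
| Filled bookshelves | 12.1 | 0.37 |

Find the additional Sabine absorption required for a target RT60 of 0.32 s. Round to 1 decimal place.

83.4 sabins

Summing Sᵢαᵢ: 1.922 + 56.385 + 0.247 + 93.438 + 11.450 + 4.477 → A₁ = 167.919 sabins.
V = 499.503 m³. Required absorption A₂ = 0.161 × 499.503 / 0.32 = 251.312 sabins.
Shortfall: 251.312 − 167.919 = 83.4 sabins.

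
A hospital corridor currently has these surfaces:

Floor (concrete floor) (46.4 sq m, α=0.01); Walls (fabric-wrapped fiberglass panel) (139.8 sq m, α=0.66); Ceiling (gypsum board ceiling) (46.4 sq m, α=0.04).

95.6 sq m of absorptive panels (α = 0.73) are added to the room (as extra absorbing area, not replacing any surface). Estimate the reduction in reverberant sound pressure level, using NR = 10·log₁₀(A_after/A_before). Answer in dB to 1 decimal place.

2.4 dB

Summing Sᵢαᵢ: 0.464 + 92.268 + 1.856 → A_before = 94.588 sabins.
Treatment contributes 95.6·0.73 = 69.788 sabins.
A_after = 94.588 + 69.788 = 164.376 sabins.
Reduction = 10 log₁₀(A_after/A_before) = 10 log₁₀(1.7378) = 2.4 dB.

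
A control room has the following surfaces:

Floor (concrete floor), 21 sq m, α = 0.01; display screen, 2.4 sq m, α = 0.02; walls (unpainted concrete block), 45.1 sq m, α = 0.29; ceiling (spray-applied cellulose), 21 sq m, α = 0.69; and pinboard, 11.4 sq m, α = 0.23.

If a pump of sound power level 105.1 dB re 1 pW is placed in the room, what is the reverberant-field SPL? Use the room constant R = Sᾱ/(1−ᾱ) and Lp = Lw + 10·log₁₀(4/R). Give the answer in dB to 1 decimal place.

Σ(Sᵢαᵢ) = 21×0.01 + 2.4×0.02 + 45.1×0.29 + 21×0.69 + 11.4×0.23 = 30.449; total area S = 100.9 sq m.
ᾱ = 30.449/100.9 = 0.3018; R = Sᾱ/(1−ᾱ) = 30.449/(1−0.3018) = 43.611 sq m.
Lp = Lw + 10 log₁₀(4/R) = 105.1 -10.38 = 94.7 dB.

94.7 dB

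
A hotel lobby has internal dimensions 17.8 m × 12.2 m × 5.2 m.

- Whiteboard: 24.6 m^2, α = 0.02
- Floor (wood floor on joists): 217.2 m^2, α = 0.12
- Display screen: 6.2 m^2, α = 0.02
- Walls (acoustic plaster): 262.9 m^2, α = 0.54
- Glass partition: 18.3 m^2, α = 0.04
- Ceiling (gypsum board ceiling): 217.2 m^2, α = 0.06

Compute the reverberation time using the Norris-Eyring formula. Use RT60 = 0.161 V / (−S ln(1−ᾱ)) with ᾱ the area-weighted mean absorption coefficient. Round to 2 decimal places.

Total surface area S = 24.6 + 217.2 + 6.2 + 262.9 + 18.3 + 217.2 = 746.4 m^2.
Absorption A = 24.6·0.02 + 217.2·0.12 + 6.2·0.02 + 262.9·0.54 + 18.3·0.04 + 217.2·0.06 = 182.410 sabins.
Mean coefficient ᾱ = A/S = 0.2444.
Eyring denominator: −S ln(1−ᾱ) = 209.173.
V = 17.8 × 12.2 × 5.2 = 1129.232 m³.
T = 0.161·V/[−S·ln(1−ᾱ)] = 0.161·1129.232/209.173 = 0.87 s.

0.87 seconds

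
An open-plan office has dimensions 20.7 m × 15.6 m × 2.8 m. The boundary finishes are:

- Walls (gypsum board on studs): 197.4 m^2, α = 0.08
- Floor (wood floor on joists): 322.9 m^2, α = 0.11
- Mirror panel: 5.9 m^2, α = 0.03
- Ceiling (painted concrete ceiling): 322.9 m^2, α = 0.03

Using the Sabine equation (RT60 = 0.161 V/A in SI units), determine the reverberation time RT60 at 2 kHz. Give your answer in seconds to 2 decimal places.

A = Σ Sᵢαᵢ = 197.4×0.08 + 322.9×0.11 + 5.9×0.03 + 322.9×0.03 = 61.175 sabins.
V = 20.7·15.6·2.8 = 904.176 m³.
Sabine: RT60 = 0.161 × 904.176 / 61.175 = 2.38 s.

2.38 s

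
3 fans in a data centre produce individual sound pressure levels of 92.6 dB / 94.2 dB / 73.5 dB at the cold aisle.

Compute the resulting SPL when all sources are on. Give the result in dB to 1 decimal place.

96.5 dB

Σ 10^(Lᵢ/10) = 4.472e+09.
Back to dB: 10·log₁₀ Σ = 96.5 dB.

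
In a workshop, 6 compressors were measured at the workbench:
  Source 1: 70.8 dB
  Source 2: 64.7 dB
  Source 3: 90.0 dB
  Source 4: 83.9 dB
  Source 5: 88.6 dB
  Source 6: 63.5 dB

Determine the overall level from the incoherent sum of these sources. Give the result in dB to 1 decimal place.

93.0 dB

Converting to relative power and adding: 10^(70.8/10) + 10^(64.7/10) + 10^(90.0/10) + 10^(83.9/10) + 10^(88.6/10) + 10^(63.5/10) = 1.987e+09.
Back to dB: 10·log₁₀ Σ = 93.0 dB.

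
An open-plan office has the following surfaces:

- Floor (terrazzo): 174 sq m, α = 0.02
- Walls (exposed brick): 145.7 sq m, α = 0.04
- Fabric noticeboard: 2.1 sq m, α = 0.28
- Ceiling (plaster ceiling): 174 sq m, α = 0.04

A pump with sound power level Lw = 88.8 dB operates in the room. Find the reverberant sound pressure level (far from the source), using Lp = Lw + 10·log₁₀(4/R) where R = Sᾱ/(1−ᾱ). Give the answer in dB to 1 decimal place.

Σ(Sᵢαᵢ) = 174·0.02 + 145.7·0.04 + 2.1·0.28 + 174·0.04 = 16.856; total area S = 495.8 sq m.
ᾱ = 0.0340, so room constant R = A/(1−ᾱ) = 17.449 sq m.
Lp = 88.8 + 10·log₁₀(4/17.449) = 88.8 + (-6.40) = 82.4 dB.

82.4 dB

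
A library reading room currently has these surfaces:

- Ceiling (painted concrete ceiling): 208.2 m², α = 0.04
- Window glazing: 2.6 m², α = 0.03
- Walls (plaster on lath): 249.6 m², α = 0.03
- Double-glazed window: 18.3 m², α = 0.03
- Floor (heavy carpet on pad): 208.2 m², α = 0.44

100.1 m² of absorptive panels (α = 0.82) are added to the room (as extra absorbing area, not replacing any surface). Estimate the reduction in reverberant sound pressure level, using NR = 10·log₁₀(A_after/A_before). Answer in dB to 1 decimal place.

2.5 dB

Equivalent absorption area: A_before = 208.2·0.04 + 2.6·0.03 + 249.6·0.03 + 18.3·0.03 + 208.2·0.44 = 108.051 m².
Added absorption = 100.1 × 0.82 = 82.082 sabins.
New total A_after = 190.133 sabins.
NR = 10·log₁₀(190.133/108.051) = 2.5 dB.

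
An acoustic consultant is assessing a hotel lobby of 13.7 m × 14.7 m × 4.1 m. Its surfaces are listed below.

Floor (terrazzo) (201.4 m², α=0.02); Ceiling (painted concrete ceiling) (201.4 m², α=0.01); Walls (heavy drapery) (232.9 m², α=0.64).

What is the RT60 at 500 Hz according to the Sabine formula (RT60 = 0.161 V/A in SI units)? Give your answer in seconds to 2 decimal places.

0.86 s

A = Σ Sᵢαᵢ = 201.4×0.02 + 201.4×0.01 + 232.9×0.64 = 155.098 sabins.
V = 13.7·14.7·4.1 = 825.699 m³.
Sabine: RT60 = 0.161 × 825.699 / 155.098 = 0.86 s.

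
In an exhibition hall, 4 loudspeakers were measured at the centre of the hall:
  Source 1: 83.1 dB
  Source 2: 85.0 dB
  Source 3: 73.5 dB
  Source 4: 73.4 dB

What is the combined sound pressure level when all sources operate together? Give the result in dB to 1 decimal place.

87.5 dB

Converting to relative power and adding: 10^(83.1/10) + 10^(85.0/10) + 10^(73.5/10) + 10^(73.4/10) = 5.647e+08.
Back to dB: 10·log₁₀ Σ = 87.5 dB.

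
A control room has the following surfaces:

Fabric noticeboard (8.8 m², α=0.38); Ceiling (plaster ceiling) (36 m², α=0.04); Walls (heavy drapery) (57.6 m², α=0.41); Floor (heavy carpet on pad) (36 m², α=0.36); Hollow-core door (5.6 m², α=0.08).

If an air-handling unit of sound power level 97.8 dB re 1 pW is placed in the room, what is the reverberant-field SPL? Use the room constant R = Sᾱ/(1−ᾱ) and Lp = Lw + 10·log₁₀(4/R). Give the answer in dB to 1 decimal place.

86.1 dB

Σ(Sᵢαᵢ) = 8.8×0.38 + 36×0.04 + 57.6×0.41 + 36×0.36 + 5.6×0.08 = 41.808; total area S = 144.0 m².
ᾱ = 41.808/144.0 = 0.2903; R = Sᾱ/(1−ᾱ) = 41.808/(1−0.2903) = 58.909 m².
Lp = 97.8 + 10·log₁₀(4/58.909) = 97.8 + (-11.68) = 86.1 dB.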